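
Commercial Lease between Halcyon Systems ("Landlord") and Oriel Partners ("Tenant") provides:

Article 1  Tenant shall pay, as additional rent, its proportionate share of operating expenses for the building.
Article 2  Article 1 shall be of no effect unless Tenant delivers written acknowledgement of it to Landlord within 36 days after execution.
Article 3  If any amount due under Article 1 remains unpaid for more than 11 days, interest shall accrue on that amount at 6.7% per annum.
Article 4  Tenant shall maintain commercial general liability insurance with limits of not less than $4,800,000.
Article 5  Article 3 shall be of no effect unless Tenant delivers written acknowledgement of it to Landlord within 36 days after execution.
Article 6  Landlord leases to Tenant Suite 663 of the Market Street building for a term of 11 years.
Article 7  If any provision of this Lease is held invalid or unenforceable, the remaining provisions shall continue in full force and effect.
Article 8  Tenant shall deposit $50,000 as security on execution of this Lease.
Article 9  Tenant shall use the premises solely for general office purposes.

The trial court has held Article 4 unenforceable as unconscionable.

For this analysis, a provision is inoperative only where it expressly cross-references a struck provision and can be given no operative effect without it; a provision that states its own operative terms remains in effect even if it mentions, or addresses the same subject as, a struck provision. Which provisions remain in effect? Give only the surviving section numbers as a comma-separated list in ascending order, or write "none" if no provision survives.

1, 2, 3, 5, 6, 7, 8, 9

Article 4 is struck. Nothing else in the Lease is defined by reference to Article 4. Article 7 is a severability clause and preserves every provision that can still be given independent effect. The provisions still in force are Article 1, Article 2, Article 3, Article 5, Article 6, Article 7, Article 8, and Article 9.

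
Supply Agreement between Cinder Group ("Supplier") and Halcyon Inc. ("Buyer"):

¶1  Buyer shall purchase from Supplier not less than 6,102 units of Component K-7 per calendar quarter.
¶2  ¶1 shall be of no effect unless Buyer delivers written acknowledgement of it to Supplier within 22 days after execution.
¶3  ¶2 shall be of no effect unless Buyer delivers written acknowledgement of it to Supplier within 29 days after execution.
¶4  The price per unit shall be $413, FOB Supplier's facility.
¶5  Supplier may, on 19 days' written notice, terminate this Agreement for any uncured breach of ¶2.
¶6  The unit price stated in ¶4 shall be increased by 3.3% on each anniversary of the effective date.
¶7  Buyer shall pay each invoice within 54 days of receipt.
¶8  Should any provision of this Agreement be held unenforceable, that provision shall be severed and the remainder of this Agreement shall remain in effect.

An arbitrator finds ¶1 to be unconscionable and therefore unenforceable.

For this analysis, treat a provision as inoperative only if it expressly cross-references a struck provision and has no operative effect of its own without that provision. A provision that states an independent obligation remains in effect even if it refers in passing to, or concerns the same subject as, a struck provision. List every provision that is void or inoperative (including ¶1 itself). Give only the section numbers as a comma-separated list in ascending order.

1, 2, 3, 5

¶1 is struck. ¶2 has no operative effect of its own apart from ¶1 and is therefore inoperative. ¶3 merely fixes the acknowledgement condition for ¶2; with ¶2 gone it has nothing to operate on and falls away. ¶5 has no operative effect of its own apart from ¶2 and is therefore inoperative. ¶8 is a severability clause and preserves every provision that can still be given independent effect. The provisions still in force are ¶4, ¶6, ¶7, and ¶8.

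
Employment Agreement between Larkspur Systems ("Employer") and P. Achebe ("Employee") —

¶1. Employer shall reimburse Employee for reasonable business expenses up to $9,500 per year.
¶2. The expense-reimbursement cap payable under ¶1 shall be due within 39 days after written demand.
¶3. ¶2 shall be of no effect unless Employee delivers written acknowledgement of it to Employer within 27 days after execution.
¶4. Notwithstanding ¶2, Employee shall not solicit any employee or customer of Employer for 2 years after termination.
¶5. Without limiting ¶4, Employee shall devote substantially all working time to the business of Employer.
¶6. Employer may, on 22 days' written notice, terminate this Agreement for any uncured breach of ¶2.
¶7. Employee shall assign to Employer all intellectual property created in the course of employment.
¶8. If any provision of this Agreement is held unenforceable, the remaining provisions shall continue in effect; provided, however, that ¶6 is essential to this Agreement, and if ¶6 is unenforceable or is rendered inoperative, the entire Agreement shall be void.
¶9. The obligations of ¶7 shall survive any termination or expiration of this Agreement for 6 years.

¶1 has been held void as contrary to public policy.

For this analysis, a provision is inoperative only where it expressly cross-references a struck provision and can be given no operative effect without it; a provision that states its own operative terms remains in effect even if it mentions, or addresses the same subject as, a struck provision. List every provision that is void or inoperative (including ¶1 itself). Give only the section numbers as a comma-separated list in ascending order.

¶1 is struck. ¶2 does nothing except set the payment deadline for the expense-reimbursement cap by reference to ¶1; with ¶1 gone it has no independent effect and is inoperative. The only function of ¶3 is the acknowledgement condition for ¶2, so it cannot stand once ¶2 is removed. The only function of ¶6 is the termination right for breach of ¶2, so it cannot stand once ¶2 is removed. ¶8 makes ¶6 an essential term, and ¶6 has been rendered inoperative by the cascade; under ¶8, the entire Agreement is therefore void. No provision of the Agreement survives.

1, 2, 3, 4, 5, 6, 7, 8, 9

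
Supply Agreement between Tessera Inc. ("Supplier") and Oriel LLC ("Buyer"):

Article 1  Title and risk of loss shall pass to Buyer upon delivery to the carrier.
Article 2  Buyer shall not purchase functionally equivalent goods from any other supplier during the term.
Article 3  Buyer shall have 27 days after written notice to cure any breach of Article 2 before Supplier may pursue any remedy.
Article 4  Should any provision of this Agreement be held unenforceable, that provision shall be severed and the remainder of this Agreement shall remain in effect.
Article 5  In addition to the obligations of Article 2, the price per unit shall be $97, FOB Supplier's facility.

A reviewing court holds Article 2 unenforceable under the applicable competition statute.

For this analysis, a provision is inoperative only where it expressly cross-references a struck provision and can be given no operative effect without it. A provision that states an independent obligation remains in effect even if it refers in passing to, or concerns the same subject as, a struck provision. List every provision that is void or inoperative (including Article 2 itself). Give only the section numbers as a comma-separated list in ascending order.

Article 2 is struck. Article 3 operates only by reference to Article 2, so it falls with Article 2. Article 5 mentions Article 2 but its own obligation stands independently of Article 2, so Article 5 is not affected. Under the severability clause in Article 4, the remaining provisions continue in force. That leaves Article 1, Article 4, and Article 5 in effect.

2, 3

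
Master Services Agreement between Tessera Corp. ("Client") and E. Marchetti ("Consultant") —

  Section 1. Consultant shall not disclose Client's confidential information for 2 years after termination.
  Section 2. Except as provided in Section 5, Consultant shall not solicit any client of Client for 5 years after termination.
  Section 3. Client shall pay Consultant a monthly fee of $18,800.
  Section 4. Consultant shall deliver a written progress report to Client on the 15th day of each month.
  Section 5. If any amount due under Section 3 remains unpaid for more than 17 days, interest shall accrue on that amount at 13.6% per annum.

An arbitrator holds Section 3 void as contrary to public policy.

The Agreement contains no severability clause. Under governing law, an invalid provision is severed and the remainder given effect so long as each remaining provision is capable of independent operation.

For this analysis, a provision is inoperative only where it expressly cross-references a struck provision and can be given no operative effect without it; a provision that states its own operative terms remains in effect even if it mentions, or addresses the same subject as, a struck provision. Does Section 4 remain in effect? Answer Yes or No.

Section 3 is struck. Section 5 has no operative effect of its own apart from Section 3 and is therefore inoperative. Although Section 2 refers to Section 5, its operative terms do not depend on Section 5, so it remains in effect. With no severability clause, the stated default rule severs what cannot stand and enforces each remaining provision that can operate on its own. The provisions still in force are Section 1, Section 2, and Section 4. Section 4 is among the surviving provisions, so the answer is yes.

Yes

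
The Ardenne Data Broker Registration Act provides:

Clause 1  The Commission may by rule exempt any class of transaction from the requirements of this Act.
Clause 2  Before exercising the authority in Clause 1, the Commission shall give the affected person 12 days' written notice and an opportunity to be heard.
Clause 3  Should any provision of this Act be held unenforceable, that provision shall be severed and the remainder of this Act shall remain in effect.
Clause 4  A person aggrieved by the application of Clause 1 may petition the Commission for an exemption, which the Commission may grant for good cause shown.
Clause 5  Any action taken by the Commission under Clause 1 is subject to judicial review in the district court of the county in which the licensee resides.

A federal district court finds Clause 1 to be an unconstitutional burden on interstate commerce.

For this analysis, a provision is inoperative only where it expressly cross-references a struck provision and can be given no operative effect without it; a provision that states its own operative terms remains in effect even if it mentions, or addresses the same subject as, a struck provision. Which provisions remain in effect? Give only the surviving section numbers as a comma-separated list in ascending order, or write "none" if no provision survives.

Clause 1 is struck. Clause 2 has no operative effect of its own apart from Clause 1 and is therefore inoperative. The only function of Clause 4 is the exemption procedure for Clause 1, so it cannot stand once Clause 1 is removed. Clause 5 merely fixes the judicial-review right for Clause 1; with Clause 1 gone it has nothing to operate on and falls away. Clause 3 is a severability clause and preserves every provision that can still be given independent effect. Only Clause 3 remains in effect.

3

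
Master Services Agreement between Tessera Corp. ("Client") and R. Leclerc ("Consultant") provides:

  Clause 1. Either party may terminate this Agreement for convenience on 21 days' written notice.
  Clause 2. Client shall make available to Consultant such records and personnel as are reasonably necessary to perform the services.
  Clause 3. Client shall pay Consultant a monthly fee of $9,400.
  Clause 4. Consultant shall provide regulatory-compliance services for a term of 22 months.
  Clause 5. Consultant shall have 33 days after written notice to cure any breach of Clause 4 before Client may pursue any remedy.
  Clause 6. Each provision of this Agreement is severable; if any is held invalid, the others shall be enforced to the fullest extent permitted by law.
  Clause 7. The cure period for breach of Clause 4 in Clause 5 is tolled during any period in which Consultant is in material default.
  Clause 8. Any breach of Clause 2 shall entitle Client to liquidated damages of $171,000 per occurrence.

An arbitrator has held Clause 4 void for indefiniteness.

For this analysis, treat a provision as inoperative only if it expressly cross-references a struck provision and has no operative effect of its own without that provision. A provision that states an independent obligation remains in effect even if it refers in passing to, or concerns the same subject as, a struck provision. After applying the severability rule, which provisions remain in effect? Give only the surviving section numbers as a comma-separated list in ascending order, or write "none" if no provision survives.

1, 2, 3, 6, 8

Clause 4 is struck. The only function of Clause 5 is the cure period for breach of Clause 4, so it cannot stand once Clause 4 is removed. The whole of Clause 7 is the tolling of the cure period for breach of Clause 4, defined by reference to Clause 5, so Clause 7 cannot stand once Clause 5 is removed. Clause 6 is a severability clause and preserves every provision that can still be given independent effect. The provisions still in force are Clause 1, Clause 2, Clause 3, Clause 6, and Clause 8.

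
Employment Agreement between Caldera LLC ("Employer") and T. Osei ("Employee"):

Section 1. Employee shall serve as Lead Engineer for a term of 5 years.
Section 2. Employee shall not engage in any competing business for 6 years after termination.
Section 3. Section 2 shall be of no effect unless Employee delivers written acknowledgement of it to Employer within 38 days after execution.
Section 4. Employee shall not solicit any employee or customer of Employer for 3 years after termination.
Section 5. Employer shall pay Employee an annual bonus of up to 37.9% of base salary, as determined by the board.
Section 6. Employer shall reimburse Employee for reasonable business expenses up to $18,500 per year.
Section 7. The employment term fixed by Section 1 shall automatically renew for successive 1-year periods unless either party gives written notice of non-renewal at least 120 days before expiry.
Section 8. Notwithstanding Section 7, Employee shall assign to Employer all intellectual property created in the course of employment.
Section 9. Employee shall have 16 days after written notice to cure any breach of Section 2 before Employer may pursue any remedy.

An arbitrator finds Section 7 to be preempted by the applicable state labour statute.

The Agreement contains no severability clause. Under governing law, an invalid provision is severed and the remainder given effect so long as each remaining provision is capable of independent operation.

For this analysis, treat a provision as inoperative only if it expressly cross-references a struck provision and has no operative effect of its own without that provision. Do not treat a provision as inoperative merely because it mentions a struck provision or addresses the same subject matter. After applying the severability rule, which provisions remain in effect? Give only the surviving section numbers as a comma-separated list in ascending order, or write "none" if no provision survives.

Section 7 is struck. Although Section 8 refers to Section 7, its operative terms do not depend on Section 7, so it remains in effect. Nothing else in the Agreement is defined by reference to Section 7. With no severability clause, the stated default rule severs what cannot stand and enforces each remaining provision that can operate on its own. Section 1, Section 2, Section 3, Section 4, Section 5, Section 6, Section 8, and Section 9 remain in effect.

1, 2, 3, 4, 5, 6, 8, 9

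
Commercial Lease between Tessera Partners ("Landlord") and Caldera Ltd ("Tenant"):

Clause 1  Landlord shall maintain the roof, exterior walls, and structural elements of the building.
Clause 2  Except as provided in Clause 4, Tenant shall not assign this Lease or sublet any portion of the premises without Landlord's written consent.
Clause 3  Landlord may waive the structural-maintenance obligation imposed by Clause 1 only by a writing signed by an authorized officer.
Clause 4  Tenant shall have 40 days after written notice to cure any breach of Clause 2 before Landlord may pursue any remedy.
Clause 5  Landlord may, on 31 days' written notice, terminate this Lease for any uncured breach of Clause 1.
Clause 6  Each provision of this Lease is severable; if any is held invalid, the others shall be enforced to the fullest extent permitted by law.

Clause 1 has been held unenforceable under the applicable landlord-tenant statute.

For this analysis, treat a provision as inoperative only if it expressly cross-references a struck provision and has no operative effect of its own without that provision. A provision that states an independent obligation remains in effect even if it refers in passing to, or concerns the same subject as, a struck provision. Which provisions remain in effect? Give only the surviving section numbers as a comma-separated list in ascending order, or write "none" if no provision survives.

Clause 1 is struck. The only function of Clause 3 is the waiver condition for Clause 1, so it cannot stand once Clause 1 is removed. Clause 5 operates only by reference to Clause 1, so it falls with Clause 1. Clause 6 is a severability clause and preserves every provision that can still be given independent effect. Clause 2, Clause 4, and Clause 6 remain in effect.

2, 4, 6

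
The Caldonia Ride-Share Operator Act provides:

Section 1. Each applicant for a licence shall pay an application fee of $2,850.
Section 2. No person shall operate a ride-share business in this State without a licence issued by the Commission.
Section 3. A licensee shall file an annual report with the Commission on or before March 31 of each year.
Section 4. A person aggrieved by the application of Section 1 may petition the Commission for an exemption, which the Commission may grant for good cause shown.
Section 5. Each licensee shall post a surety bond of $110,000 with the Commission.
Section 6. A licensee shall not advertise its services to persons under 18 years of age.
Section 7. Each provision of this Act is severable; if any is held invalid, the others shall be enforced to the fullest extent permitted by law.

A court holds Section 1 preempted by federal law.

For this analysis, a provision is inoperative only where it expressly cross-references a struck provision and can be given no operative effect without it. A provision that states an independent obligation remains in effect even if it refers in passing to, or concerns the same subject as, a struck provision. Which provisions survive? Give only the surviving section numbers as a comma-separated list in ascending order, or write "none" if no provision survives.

Section 1 is struck. Section 4 has no operative effect of its own apart from Section 1 and is therefore inoperative. Section 7 is a severability clause and preserves every provision that can still be given independent effect. Section 2, Section 3, Section 5, Section 6, and Section 7 remain in effect.

2, 3, 5, 6, 7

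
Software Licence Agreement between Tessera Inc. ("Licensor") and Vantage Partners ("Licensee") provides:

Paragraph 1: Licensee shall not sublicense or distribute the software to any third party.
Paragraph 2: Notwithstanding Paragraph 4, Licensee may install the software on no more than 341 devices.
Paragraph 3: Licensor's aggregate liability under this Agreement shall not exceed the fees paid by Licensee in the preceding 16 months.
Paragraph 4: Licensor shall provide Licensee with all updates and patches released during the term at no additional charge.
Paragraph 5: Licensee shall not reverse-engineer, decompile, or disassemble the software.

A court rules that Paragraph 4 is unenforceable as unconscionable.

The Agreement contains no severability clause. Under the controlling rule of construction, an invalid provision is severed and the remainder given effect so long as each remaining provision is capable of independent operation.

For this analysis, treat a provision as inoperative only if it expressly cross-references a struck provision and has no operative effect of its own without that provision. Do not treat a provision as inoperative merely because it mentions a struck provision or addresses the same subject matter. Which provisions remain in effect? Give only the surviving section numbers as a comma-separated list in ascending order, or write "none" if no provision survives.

Paragraph 4 is struck. Although Paragraph 2 refers to Paragraph 4, its operative terms do not depend on Paragraph 4, so it remains in effect. No other provision's operative terms depend on Paragraph 4. With no severability clause, the stated default rule severs what cannot stand and enforces each remaining provision that can operate on its own. The provisions still in force are Paragraph 1, Paragraph 2, Paragraph 3, and Paragraph 5.

1, 2, 3, 5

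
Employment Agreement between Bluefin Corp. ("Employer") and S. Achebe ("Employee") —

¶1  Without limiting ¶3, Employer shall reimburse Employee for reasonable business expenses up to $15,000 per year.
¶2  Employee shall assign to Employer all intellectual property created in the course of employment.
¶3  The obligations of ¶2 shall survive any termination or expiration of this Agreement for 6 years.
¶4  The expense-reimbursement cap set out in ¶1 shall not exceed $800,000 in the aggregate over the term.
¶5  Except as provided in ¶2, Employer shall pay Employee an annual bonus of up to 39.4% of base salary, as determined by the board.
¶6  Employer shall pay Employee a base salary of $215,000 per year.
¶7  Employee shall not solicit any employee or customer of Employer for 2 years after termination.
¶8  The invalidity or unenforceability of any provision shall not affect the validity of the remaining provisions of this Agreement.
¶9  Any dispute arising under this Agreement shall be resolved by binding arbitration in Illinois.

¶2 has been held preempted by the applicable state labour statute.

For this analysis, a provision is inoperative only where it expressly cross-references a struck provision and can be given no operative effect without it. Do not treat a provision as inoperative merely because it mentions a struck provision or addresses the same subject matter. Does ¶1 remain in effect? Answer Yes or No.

Yes

¶2 is struck. ¶3 operates only by reference to ¶2, so it falls with ¶2. ¶5 mentions ¶2 but its own obligation stands independently of ¶2, so ¶5 is not affected. ¶1 mentions ¶3 but its own obligation stands independently of ¶3, so ¶1 is not affected. ¶8 is a severability clause and preserves every provision that can still be given independent effect. The provisions still in force are ¶1, ¶4, ¶5, ¶6, ¶7, ¶8, and ¶9. ¶1 is among the surviving provisions, so the answer is yes.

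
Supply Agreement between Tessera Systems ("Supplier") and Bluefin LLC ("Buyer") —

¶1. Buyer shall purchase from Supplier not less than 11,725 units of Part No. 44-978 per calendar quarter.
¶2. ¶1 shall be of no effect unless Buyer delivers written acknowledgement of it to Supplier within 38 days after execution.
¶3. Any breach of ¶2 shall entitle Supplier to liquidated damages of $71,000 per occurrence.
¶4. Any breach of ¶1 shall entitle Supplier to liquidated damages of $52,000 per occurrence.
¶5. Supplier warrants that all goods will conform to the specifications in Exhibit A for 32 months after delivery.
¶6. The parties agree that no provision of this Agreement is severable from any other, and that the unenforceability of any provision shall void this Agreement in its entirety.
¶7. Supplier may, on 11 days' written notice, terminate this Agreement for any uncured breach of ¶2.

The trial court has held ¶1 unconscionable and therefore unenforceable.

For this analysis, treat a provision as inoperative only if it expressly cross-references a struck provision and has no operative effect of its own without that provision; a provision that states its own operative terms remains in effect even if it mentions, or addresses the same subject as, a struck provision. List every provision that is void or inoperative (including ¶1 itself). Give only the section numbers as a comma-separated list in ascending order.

¶1 is struck. ¶2 has no operative effect of its own apart from ¶1 and is therefore inoperative. ¶4 does nothing except set the liquidated-damages amount by reference to ¶1; with ¶1 gone it has no independent effect and is inoperative. ¶3 has no operative effect of its own apart from ¶2 and is therefore inoperative. The only function of ¶7 is the termination right for breach of ¶2, so it cannot stand once ¶2 is removed. ¶6 provides that the Agreement is not severable, so the invalidity of any one provision voids the entire Agreement. No provision of the Agreement survives.

1, 2, 3, 4, 5, 6, 7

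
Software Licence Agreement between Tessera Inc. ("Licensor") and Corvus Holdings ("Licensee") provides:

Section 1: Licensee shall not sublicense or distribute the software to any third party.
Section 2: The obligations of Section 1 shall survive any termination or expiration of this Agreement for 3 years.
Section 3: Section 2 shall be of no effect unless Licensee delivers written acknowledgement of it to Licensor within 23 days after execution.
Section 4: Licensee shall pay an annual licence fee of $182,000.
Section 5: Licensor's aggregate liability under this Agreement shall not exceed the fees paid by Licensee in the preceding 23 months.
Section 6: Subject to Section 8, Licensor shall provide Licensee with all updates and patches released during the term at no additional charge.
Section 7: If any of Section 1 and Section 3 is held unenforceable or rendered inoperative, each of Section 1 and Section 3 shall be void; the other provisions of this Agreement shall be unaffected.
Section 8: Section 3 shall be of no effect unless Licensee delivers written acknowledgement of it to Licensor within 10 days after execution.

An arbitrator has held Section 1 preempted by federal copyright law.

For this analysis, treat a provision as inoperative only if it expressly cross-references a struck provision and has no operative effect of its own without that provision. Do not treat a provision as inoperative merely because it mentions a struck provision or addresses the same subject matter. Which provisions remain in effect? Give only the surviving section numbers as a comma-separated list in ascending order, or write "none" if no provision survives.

4, 5, 6, 7

Section 1 is struck. Section 2 operates only by reference to Section 1, so it falls with Section 1. The only function of Section 3 is the acknowledgement condition for Section 2, so it cannot stand once Section 2 is removed. Section 8 merely fixes the acknowledgement condition for Section 3; with Section 3 gone it has nothing to operate on and falls away. Section 6 mentions Section 8 but its own obligation stands independently of Section 8, so Section 6 is not affected. Section 7 declares Section 1 and Section 3 mutually dependent; since one of them has fallen, all of them are of no effect. The remainder continues in force under Section 7. The provisions still in force are Section 4, Section 5, Section 6, and Section 7.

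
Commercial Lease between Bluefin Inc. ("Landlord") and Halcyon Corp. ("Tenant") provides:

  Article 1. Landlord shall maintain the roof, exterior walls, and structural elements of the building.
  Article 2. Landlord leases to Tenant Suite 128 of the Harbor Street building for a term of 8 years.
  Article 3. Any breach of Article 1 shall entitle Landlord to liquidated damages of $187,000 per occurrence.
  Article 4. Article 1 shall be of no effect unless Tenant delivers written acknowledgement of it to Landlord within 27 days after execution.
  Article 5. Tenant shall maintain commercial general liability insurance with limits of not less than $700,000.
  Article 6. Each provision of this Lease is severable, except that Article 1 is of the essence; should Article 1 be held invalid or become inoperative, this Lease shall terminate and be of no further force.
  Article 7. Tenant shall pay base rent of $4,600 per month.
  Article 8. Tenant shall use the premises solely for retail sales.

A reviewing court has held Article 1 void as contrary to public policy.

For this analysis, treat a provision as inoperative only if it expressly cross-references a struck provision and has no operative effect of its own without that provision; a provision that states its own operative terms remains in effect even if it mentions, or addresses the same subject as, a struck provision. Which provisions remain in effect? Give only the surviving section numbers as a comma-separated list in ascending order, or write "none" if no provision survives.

Article 1 is struck. Article 3 does nothing except set the liquidated-damages amount by reference to Article 1; with Article 1 gone it has no independent effect and is inoperative. Article 4 merely fixes the acknowledgement condition for Article 1; with Article 1 gone it has nothing to operate on and falls away. Article 6 makes Article 1 an essential term, and Article 1 is the provision held invalid; under Article 6, the entire Lease is therefore void. No provision of the Lease survives.

none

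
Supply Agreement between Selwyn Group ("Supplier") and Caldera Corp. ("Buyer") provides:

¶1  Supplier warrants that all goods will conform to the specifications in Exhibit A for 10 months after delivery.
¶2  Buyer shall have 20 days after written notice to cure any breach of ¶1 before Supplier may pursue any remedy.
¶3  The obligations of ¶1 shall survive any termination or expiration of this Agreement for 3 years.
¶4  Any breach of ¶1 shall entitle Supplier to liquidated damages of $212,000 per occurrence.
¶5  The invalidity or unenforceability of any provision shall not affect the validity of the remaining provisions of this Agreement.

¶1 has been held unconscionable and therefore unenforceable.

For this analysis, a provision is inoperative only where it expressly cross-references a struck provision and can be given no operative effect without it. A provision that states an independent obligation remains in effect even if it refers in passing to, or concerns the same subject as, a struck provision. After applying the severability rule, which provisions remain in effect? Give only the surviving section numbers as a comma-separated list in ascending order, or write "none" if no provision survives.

¶1 is struck. ¶2 has no operative effect of its own apart from ¶1 and is therefore inoperative. ¶3 merely fixes the survival period for ¶1; with ¶1 gone it has nothing to operate on and falls away. ¶4 operates only by reference to ¶1, so it falls with ¶1. ¶5 is a severability clause and preserves every provision that can still be given independent effect. Only ¶5 remains in effect.

5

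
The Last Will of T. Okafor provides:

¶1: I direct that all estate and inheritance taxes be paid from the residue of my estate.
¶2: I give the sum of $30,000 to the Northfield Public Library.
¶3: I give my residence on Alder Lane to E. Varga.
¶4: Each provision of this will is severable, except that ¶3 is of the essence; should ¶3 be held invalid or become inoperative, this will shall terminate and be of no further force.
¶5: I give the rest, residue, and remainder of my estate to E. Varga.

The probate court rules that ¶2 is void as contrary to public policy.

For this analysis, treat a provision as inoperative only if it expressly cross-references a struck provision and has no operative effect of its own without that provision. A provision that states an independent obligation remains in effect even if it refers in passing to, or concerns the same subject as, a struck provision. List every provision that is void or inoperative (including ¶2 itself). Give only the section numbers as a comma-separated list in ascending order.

¶2 is struck. No other provision's operative terms depend on ¶2. ¶4 makes ¶3 an essential term, but ¶3 is unaffected, so the severability proviso in ¶4 preserves the remaining provisions. ¶1, ¶3, ¶4, and ¶5 remain in effect.

2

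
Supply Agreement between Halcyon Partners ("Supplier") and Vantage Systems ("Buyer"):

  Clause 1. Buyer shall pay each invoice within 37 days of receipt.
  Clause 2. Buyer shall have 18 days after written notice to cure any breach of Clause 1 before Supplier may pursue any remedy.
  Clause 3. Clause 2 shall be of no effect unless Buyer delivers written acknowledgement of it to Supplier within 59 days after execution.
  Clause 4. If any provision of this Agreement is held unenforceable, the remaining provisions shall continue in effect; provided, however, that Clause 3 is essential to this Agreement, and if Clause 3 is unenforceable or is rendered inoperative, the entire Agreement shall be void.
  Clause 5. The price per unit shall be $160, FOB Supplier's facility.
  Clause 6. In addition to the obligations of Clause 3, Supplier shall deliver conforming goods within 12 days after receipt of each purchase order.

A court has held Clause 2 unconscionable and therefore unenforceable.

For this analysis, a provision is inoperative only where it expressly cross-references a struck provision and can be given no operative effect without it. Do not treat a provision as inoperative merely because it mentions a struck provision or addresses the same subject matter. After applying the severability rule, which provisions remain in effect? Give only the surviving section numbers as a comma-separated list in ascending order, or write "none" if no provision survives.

none

Clause 2 is struck. Clause 3 operates only by reference to Clause 2, so it falls with Clause 2. Clause 4 makes Clause 3 an essential term, and Clause 3 has been rendered inoperative by the cascade; under Clause 4, the entire Agreement is therefore void. No provision of the Agreement survives.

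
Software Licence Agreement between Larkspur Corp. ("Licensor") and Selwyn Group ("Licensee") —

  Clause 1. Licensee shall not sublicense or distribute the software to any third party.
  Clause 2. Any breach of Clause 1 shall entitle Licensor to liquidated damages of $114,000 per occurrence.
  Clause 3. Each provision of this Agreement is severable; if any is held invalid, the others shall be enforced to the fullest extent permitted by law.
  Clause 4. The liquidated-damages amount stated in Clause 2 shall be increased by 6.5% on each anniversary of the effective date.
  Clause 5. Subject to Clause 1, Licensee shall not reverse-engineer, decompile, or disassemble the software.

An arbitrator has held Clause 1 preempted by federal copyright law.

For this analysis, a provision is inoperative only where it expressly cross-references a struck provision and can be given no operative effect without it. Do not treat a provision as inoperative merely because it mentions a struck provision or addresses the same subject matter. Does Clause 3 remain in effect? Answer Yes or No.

Yes

Clause 1 is struck. Clause 2 does nothing except set the liquidated-damages amount by reference to Clause 1; with Clause 1 gone it has no independent effect and is inoperative. Clause 4 does nothing except set the escalation of the liquidated-damages amount by reference to Clause 2; with Clause 2 gone it has no independent effect and is inoperative. Clause 5 mentions Clause 1 but its own obligation stands independently of Clause 1, so Clause 5 is not affected. Clause 3 is a severability clause and preserves every provision that can still be given independent effect. That leaves Clause 3 and Clause 5 in effect. Clause 3 is among the surviving provisions, so the answer is yes.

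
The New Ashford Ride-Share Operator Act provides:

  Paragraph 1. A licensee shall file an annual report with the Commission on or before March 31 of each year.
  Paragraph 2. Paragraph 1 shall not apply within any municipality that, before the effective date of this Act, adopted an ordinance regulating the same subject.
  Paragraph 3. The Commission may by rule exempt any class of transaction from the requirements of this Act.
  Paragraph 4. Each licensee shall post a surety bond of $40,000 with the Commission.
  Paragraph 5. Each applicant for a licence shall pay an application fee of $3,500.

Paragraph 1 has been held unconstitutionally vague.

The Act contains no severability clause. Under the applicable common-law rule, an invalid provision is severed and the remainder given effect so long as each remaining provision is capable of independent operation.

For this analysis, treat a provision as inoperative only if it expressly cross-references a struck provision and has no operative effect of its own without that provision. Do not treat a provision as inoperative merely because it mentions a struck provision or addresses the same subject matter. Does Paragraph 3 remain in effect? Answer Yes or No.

Paragraph 1 is struck. Paragraph 2 operates only by reference to Paragraph 1, so it falls with Paragraph 1. Under the stated default rule, only provisions that cannot operate independently fall away; the rest are enforced. Paragraph 3, Paragraph 4, and Paragraph 5 remain in effect. Paragraph 3 is among the surviving provisions, so the answer is yes.

Yes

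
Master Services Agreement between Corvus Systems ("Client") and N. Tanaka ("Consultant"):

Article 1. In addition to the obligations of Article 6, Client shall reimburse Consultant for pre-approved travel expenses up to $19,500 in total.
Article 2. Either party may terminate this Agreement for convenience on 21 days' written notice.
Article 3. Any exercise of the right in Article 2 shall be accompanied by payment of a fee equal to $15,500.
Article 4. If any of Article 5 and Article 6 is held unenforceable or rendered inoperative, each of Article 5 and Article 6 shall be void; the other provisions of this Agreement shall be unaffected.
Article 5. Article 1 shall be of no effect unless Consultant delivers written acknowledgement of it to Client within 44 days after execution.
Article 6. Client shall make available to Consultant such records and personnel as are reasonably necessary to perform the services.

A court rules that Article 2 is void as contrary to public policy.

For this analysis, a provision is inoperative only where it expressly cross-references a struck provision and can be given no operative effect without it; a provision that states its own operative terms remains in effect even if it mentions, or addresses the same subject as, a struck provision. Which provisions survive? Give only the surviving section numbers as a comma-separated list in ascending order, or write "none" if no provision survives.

1, 4, 5, 6

Article 2 is struck. The only function of Article 3 is the exercise fee for Article 2, so it cannot stand once Article 2 is removed. Article 4 ties Article 5 and Article 6 together, but none of those is affected here; the remaining provisions continue in force under Article 4. That leaves Article 1, Article 4, Article 5, and Article 6 in effect.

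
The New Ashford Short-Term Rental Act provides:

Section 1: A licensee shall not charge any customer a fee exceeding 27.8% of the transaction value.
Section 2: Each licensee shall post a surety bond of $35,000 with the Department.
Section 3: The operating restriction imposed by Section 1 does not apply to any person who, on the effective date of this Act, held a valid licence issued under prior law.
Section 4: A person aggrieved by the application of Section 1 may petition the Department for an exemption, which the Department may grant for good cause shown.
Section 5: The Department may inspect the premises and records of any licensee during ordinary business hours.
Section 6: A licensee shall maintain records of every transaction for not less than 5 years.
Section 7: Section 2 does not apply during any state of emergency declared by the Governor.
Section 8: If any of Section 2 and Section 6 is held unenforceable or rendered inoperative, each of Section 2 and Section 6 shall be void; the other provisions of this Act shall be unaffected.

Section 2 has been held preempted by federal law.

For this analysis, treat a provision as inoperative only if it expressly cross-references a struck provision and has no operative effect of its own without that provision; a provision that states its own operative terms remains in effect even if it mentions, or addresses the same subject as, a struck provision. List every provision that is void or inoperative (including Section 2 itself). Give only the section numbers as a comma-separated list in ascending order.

2, 6, 7

Section 2 is struck. The only function of Section 7 is the emergency suspension of Section 2, so it cannot stand once Section 2 is removed. Section 8 declares Section 2 and Section 6 mutually dependent; since one of them has fallen, all of them are of no effect. That brings down Section 6 as well. The remainder continues in force under Section 8. Section 1, Section 3, Section 4, Section 5, and Section 8 remain in effect.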